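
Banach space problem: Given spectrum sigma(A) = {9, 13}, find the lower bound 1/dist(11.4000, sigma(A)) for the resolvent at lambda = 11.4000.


dist(11.4000, {9, 13}) = min(|11.4000 - 9|, |11.4000 - 13|)
= min(2.4000, 1.6000) = 1.6000
Resolvent bound = 1/1.6000 = 0.6250

0.6250


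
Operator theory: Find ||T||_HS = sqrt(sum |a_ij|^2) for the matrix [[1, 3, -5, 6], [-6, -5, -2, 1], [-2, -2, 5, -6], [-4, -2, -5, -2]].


The Hilbert-Schmidt norm is sqrt(sum of squares of all entries).
Sum of squares = 1^2 + 3^2 + (-5)^2 + 6^2 + (-6)^2 + (-5)^2 + (-2)^2 + 1^2 + (-2)^2 + (-2)^2 + 5^2 + (-6)^2 + (-4)^2 + (-2)^2 + (-5)^2 + (-2)^2
= 1 + 9 + 25 + 36 + 36 + 25 + 4 + 1 + 4 + 4 + 25 + 36 + 16 + 4 + 25 + 4 = 255
||T||_HS = sqrt(255) = 15.9687

15.9687


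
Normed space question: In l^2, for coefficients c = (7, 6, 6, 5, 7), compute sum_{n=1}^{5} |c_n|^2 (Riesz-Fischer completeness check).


sum |c_n|^2 = 7^2 + 6^2 + 6^2 + 5^2 + 7^2
= 49 + 36 + 36 + 25 + 49
= 195

195


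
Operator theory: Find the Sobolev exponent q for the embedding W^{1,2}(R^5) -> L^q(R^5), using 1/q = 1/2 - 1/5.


Using the Sobolev embedding formula: 1/q = 1/p - k/n
1/q = 1/2 - 1/5 = 3/10
q = 1/(3/10) = 10/3 = 3.3333

3.3333


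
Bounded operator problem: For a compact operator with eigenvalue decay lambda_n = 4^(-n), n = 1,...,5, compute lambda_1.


The eigenvalue formula gives lambda_1 = 1/4^1
= 1/4
= 0.2500

0.2500


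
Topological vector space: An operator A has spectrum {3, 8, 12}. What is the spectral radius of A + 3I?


Spectrum of A + 3I = {6, 11, 15}
Spectral radius = max |lambda| over the shifted spectrum
= max(6, 11, 15) = 15

15


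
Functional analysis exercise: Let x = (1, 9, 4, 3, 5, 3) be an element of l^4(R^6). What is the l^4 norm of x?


The l^4 norm = (sum |x_i|^4)^(1/4)
Sum of 4th powers = 1 + 6561 + 256 + 81 + 625 + 81 = 7605
||x||_4 = (7605)^(1/4) = 9.3385

9.3385


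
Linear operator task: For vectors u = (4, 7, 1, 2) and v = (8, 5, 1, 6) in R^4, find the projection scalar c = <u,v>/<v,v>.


Computing <u,v> = 4*8 + 7*5 + 1*1 + 2*6 = 80
Computing <v,v> = 8^2 + 5^2 + 1^2 + 6^2 = 126
Projection coefficient = 80/126 = 0.6349

0.6349


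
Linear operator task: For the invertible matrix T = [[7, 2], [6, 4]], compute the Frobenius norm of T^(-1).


det(T) = 7*4 - 2*6 = 16
T^(-1) = (1/16) * [[4, -2], [-6, 7]] = [[0.2500, -0.1250], [-0.3750, 0.4375]]
||T^(-1)||_F^2 = 0.2500^2 + (-0.1250)^2 + (-0.3750)^2 + 0.4375^2 = 0.4102
||T^(-1)||_F = sqrt(0.4102) = 0.6404

0.6404


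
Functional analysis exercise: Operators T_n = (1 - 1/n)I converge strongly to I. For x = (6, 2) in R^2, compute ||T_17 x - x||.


T_17 x - x = (1 - 1/17)x - x = -x/17
||x|| = sqrt(40) = 6.3246
||T_17 x - x|| = ||x||/17 = 6.3246/17 = 0.3720

0.3720


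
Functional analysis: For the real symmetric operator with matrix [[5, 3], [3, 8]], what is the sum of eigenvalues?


For a self-adjoint (symmetric) matrix, the eigenvalues are real.
The sum of eigenvalues equals the trace of the matrix.
trace = 5 + 8 = 13

13


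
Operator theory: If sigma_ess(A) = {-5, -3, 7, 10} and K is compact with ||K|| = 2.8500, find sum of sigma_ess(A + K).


By Weyl's theorem, the essential spectrum is invariant under compact perturbations.
sigma_ess(A + K) = sigma_ess(A) = {-5, -3, 7, 10}
Sum = -5 + -3 + 7 + 10 = 9

9


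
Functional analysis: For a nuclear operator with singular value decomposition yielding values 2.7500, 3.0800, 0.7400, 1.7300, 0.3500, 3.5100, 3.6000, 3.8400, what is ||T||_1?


The nuclear norm is the sum of all singular values.
||T||_1 = 2.7500 + 3.0800 + 0.7400 + 1.7300 + 0.3500 + 3.5100 + 3.6000 + 3.8400
= 19.6000

19.6000


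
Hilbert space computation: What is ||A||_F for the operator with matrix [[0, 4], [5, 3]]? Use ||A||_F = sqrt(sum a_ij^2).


||A||_F^2 = sum a_ij^2
= 0^2 + 4^2 + 5^2 + 3^2
= 0 + 16 + 25 + 9 = 50
||A||_F = sqrt(50) = 7.0711

7.0711


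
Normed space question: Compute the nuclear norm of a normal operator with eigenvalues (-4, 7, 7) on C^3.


For a normal operator, singular values equal |eigenvalues|.
Trace norm = sum |lambda_i| = 4 + 7 + 7
= 18

18


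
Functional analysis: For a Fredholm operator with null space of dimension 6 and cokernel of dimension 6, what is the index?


The Fredholm index is defined as ind(T) = dim(ker T) - dim(coker T)
= 6 - 6
= 0

0


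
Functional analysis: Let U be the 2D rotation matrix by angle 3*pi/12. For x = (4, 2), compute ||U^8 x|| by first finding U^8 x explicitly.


U is a rotation by theta = 3*pi/12
U^8 = rotation by 8*theta = 24*pi/12 = 0*pi/12 (mod 2*pi)
cos(0*pi/12) = 1.0000, sin(0*pi/12) = 0.0000
U^8 x = (1.0000 * 4 - 0.0000 * 2, 0.0000 * 4 + 1.0000 * 2)
= (4.0000, 2.0000)
||U^8 x|| = sqrt(4.0000^2 + 2.0000^2) = sqrt(20.0000) = 4.4721

4.4721


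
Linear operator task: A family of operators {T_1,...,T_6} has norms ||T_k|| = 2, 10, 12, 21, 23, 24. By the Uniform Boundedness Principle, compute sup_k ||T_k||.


By the Uniform Boundedness Principle, the supremum of norms is finite.
sup_k ||T_k|| = max(2, 10, 12, 21, 23, 24) = 24

24


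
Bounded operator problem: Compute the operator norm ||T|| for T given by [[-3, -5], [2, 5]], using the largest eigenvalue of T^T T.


A^T A = [[13, 25], [25, 50]]
trace(A^T A) = 63, det(A^T A) = 25
discriminant = 63^2 - 4*25 = 3869
Largest eigenvalue of A^T A = (trace + sqrt(disc))/2 = 62.6006
||T|| = sqrt(62.6006) = 7.9121

7.9121


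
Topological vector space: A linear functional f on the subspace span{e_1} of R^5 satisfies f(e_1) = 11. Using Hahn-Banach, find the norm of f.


The norm of f is given by ||f|| = sup_{||x||=1} |f(x)|.
On span{e_1}, ||e_1|| = 1, so ||f|| = |f(e_1)| / ||e_1||
= |11| / 1 = 11.0000

11.0000


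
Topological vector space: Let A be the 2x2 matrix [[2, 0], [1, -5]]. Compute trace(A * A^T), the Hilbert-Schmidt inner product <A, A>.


trace(A * A^T) = sum of squares of all entries
= 2^2 + 0^2 + 1^2 + (-5)^2
= 4 + 0 + 1 + 25
= 30

30


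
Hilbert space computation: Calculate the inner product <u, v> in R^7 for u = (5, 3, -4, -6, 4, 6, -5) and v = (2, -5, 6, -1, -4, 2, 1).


Computing the standard inner product <u, v> = sum u_i * v_i
= 5*2 + 3*-5 + -4*6 + -6*-1 + 4*-4 + 6*2 + -5*1
= 10 + -15 + -24 + 6 + -16 + 12 + -5
= -32

-32


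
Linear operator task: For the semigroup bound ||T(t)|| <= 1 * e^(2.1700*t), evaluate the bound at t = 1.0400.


||T(1.0400)|| <= 1 * exp(2.1700 * 1.0400)
= 1 * exp(2.2568)
= 1 * 9.5525
= 9.5525

9.5525


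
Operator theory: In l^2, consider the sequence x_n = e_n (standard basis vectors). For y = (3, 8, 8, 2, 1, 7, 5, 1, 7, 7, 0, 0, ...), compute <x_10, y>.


x_10 = e_10 is the standard basis vector with 1 in position 10.
<x_10, y> = y_10 = 7
As n -> infinity, <x_n, y> -> 0, confirming weak convergence of (x_n) to 0.

7


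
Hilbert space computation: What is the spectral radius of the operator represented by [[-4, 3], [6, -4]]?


For a 2x2 matrix, eigenvalues satisfy lambda^2 - (trace)*lambda + det = 0
trace = -4 + -4 = -8
det = -4*-4 - 3*6 = -2
discriminant = (-8)^2 - 4*(-2) = 72
spectral radius = max |eigenvalue| = 8.2426

8.2426


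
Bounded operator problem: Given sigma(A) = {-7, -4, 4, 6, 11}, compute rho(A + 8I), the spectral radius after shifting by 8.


Spectrum of A + 8I = {1, 4, 12, 14, 19}
Spectral radius = max |lambda| over the shifted spectrum
= max(1, 4, 12, 14, 19) = 19

19


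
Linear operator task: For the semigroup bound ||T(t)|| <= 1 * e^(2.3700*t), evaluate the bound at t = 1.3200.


||T(1.3200)|| <= 1 * exp(2.3700 * 1.3200)
= 1 * exp(3.1284)
= 1 * 22.8374
= 22.8374

22.8374


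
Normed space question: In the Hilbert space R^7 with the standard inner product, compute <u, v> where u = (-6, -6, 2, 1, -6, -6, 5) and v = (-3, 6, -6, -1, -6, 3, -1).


Computing the standard inner product <u, v> = sum u_i * v_i
= -6*-3 + -6*6 + 2*-6 + 1*-1 + -6*-6 + -6*3 + 5*-1
= 18 + -36 + -12 + -1 + 36 + -18 + -5
= -18

-18


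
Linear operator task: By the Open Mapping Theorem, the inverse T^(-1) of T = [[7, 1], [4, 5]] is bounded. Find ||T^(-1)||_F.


det(T) = 7*5 - 1*4 = 31
T^(-1) = (1/31) * [[5, -1], [-4, 7]] = [[0.1613, -0.0323], [-0.1290, 0.2258]]
||T^(-1)||_F^2 = 0.1613^2 + (-0.0323)^2 + (-0.1290)^2 + 0.2258^2 = 0.0947
||T^(-1)||_F = sqrt(0.0947) = 0.3077

0.3077


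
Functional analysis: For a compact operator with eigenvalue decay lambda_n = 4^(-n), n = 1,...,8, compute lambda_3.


The eigenvalue formula gives lambda_3 = 1/4^3
= 1/64
= 0.0156

0.0156


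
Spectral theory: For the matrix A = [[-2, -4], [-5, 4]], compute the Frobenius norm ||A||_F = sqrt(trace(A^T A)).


||A||_F^2 = sum a_ij^2
= (-2)^2 + (-4)^2 + (-5)^2 + 4^2
= 4 + 16 + 25 + 16 = 61
||A||_F = sqrt(61) = 7.8102

7.8102


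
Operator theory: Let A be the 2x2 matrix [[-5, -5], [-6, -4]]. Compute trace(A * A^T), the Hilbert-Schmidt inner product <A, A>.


trace(A * A^T) = sum of squares of all entries
= (-5)^2 + (-5)^2 + (-6)^2 + (-4)^2
= 25 + 25 + 36 + 16
= 102

102


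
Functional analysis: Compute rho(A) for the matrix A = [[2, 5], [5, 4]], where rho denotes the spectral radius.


For a 2x2 matrix, eigenvalues satisfy lambda^2 - (trace)*lambda + det = 0
trace = 2 + 4 = 6
det = 2*4 - 5*5 = -17
discriminant = 6^2 - 4*(-17) = 104
spectral radius = max |eigenvalue| = 8.0990

8.0990


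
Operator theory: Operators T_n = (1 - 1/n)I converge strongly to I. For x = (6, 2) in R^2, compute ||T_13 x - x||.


T_13 x - x = (1 - 1/13)x - x = -x/13
||x|| = sqrt(40) = 6.3246
||T_13 x - x|| = ||x||/13 = 6.3246/13 = 0.4865

0.4865


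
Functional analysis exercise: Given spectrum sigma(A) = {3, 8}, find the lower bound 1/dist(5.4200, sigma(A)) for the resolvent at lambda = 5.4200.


dist(5.4200, {3, 8}) = min(|5.4200 - 3|, |5.4200 - 8|)
= min(2.4200, 2.5800) = 2.4200
Resolvent bound = 1/2.4200 = 0.4132

0.4132


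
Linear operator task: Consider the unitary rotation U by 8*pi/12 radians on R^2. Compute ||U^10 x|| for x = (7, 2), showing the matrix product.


U is a rotation by theta = 8*pi/12
U^10 = rotation by 10*theta = 80*pi/12 = 8*pi/12 (mod 2*pi)
cos(8*pi/12) = -0.5000, sin(8*pi/12) = 0.8660
U^10 x = (-0.5000 * 7 - 0.8660 * 2, 0.8660 * 7 + -0.5000 * 2)
= (-5.2321, 5.0622)
||U^10 x|| = sqrt((-5.2321)^2 + 5.0622^2) = sqrt(53.0000) = 7.2801

7.2801


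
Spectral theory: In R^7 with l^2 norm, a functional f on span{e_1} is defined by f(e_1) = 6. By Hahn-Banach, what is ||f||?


The norm of f is given by ||f|| = sup_{||x||=1} |f(x)|.
On span{e_1}, ||e_1|| = 1, so ||f|| = |f(e_1)| / ||e_1||
= |6| / 1 = 6.0000

6.0000


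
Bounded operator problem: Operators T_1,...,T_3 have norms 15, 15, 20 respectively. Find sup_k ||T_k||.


By the Uniform Boundedness Principle, the supremum of norms is finite.
sup_k ||T_k|| = max(15, 15, 20) = 20

20


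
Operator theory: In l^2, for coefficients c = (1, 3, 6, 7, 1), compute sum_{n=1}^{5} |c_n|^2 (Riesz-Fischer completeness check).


sum |c_n|^2 = 1^2 + 3^2 + 6^2 + 7^2 + 1^2
= 1 + 9 + 36 + 49 + 1
= 96

96


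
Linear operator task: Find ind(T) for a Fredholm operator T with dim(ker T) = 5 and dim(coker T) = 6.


The Fredholm index is defined as ind(T) = dim(ker T) - dim(coker T)
= 5 - 6
= -1

-1


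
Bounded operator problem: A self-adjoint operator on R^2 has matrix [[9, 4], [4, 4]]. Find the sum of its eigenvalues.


For a self-adjoint (symmetric) matrix, the eigenvalues are real.
The sum of eigenvalues equals the trace of the matrix.
trace = 9 + 4 = 13

13


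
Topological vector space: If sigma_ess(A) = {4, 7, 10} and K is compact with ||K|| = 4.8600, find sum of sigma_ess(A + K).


By Weyl's theorem, the essential spectrum is invariant under compact perturbations.
sigma_ess(A + K) = sigma_ess(A) = {4, 7, 10}
Sum = 4 + 7 + 10 = 21

21


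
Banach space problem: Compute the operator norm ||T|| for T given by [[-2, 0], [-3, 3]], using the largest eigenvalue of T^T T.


A^T A = [[13, -9], [-9, 9]]
trace(A^T A) = 22, det(A^T A) = 36
discriminant = 22^2 - 4*36 = 340
Largest eigenvalue of A^T A = (trace + sqrt(disc))/2 = 20.2195
||T|| = sqrt(20.2195) = 4.4966

4.4966


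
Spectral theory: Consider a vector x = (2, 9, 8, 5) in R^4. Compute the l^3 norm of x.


The l^3 norm = (sum |x_i|^3)^(1/3)
Sum of 3th powers = 8 + 729 + 512 + 125 = 1374
||x||_3 = (1374)^(1/3) = 11.1172

11.1172


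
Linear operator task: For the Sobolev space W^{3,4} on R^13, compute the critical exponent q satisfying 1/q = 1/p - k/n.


Using the Sobolev embedding formula: 1/q = 1/p - k/n
1/q = 1/4 - 3/13 = 1/52
q = 1/(1/52) = 52

52.0000


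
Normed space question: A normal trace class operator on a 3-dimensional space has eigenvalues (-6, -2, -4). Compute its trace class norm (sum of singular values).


For a normal operator, singular values equal |eigenvalues|.
Trace norm = sum |lambda_i| = 6 + 2 + 4
= 12

12


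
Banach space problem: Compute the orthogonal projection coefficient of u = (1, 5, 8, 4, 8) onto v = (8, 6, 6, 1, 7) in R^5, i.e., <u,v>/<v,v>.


Computing <u,v> = 1*8 + 5*6 + 8*6 + 4*1 + 8*7 = 146
Computing <v,v> = 8^2 + 6^2 + 6^2 + 1^2 + 7^2 = 186
Projection coefficient = 146/186 = 0.7849

0.7849


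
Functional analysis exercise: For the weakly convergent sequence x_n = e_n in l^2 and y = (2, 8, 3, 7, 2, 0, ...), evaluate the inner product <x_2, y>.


x_2 = e_2 is the standard basis vector with 1 in position 2.
<x_2, y> = y_2 = 8
As n -> infinity, <x_n, y> -> 0, confirming weak convergence of (x_n) to 0.

8


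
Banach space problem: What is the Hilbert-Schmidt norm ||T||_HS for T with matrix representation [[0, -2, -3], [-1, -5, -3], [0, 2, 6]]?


The Hilbert-Schmidt norm is sqrt(sum of squares of all entries).
Sum of squares = 0^2 + (-2)^2 + (-3)^2 + (-1)^2 + (-5)^2 + (-3)^2 + 0^2 + 2^2 + 6^2
= 0 + 4 + 9 + 1 + 25 + 9 + 0 + 4 + 36 = 88
||T||_HS = sqrt(88) = 9.3808

9.3808


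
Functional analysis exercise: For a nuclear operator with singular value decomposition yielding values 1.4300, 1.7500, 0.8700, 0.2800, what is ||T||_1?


The nuclear norm is the sum of all singular values.
||T||_1 = 1.4300 + 1.7500 + 0.8700 + 0.2800
= 4.3300

4.3300


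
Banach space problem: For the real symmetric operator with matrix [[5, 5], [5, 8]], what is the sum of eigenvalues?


For a self-adjoint (symmetric) matrix, the eigenvalues are real.
The sum of eigenvalues equals the trace of the matrix.
trace = 5 + 8 = 13

13


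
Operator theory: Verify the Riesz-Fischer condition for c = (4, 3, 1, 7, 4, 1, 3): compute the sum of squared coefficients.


sum |c_n|^2 = 4^2 + 3^2 + 1^2 + 7^2 + 4^2 + 1^2 + 3^2
= 16 + 9 + 1 + 49 + 16 + 1 + 9
= 101

101


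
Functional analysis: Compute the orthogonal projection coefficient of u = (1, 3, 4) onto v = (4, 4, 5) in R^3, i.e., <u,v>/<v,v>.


Computing <u,v> = 1*4 + 3*4 + 4*5 = 36
Computing <v,v> = 4^2 + 4^2 + 5^2 = 57
Projection coefficient = 36/57 = 0.6316

0.6316


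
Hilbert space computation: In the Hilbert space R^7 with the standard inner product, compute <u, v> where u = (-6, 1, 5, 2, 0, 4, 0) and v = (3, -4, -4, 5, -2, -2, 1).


Computing the standard inner product <u, v> = sum u_i * v_i
= -6*3 + 1*-4 + 5*-4 + 2*5 + 0*-2 + 4*-2 + 0*1
= -18 + -4 + -20 + 10 + 0 + -8 + 0
= -40

-40


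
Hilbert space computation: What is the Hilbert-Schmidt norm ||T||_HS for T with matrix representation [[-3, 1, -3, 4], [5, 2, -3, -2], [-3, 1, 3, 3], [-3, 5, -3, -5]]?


The Hilbert-Schmidt norm is sqrt(sum of squares of all entries).
Sum of squares = (-3)^2 + 1^2 + (-3)^2 + 4^2 + 5^2 + 2^2 + (-3)^2 + (-2)^2 + (-3)^2 + 1^2 + 3^2 + 3^2 + (-3)^2 + 5^2 + (-3)^2 + (-5)^2
= 9 + 1 + 9 + 16 + 25 + 4 + 9 + 4 + 9 + 1 + 9 + 9 + 9 + 25 + 9 + 25 = 173
||T||_HS = sqrt(173) = 13.1529

13.1529


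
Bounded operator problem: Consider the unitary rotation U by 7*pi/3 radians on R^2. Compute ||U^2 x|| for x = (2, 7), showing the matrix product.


U is a rotation by theta = 7*pi/3
U^2 = rotation by 2*theta = 14*pi/3 = 2*pi/3 (mod 2*pi)
cos(2*pi/3) = -0.5000, sin(2*pi/3) = 0.8660
U^2 x = (-0.5000 * 2 - 0.8660 * 7, 0.8660 * 2 + -0.5000 * 7)
= (-7.0622, -1.7679)
||U^2 x|| = sqrt((-7.0622)^2 + (-1.7679)^2) = sqrt(53.0000) = 7.2801

7.2801


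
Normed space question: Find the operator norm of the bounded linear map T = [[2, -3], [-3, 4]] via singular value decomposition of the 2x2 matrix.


A^T A = [[13, -18], [-18, 25]]
trace(A^T A) = 38, det(A^T A) = 1
discriminant = 38^2 - 4*1 = 1440
Largest eigenvalue of A^T A = (trace + sqrt(disc))/2 = 37.9737
||T|| = sqrt(37.9737) = 6.1623

6.1623


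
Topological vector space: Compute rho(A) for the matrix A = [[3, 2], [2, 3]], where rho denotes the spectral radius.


For a 2x2 matrix, eigenvalues satisfy lambda^2 - (trace)*lambda + det = 0
trace = 3 + 3 = 6
det = 3*3 - 2*2 = 5
discriminant = 6^2 - 4*(5) = 16
spectral radius = max |eigenvalue| = 5.0000

5.0000


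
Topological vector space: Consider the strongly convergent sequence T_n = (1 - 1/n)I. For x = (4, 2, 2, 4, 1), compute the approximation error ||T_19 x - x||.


T_19 x - x = (1 - 1/19)x - x = -x/19
||x|| = sqrt(41) = 6.4031
||T_19 x - x|| = ||x||/19 = 6.4031/19 = 0.3370

0.3370


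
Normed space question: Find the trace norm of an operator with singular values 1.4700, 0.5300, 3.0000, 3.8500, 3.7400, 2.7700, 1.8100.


The nuclear norm is the sum of all singular values.
||T||_1 = 1.4700 + 0.5300 + 3.0000 + 3.8500 + 3.7400 + 2.7700 + 1.8100
= 17.1700

17.1700


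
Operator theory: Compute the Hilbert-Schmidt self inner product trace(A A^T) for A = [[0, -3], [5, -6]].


trace(A * A^T) = sum of squares of all entries
= 0^2 + (-3)^2 + 5^2 + (-6)^2
= 0 + 9 + 25 + 36
= 70

70


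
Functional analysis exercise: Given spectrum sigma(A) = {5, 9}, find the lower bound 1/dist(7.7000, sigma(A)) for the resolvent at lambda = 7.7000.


dist(7.7000, {5, 9}) = min(|7.7000 - 5|, |7.7000 - 9|)
= min(2.7000, 1.3000) = 1.3000
Resolvent bound = 1/1.3000 = 0.7692

0.7692


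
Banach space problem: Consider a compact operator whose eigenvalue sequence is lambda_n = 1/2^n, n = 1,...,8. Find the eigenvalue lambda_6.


The eigenvalue formula gives lambda_6 = 1/2^6
= 1/64
= 0.0156

0.0156


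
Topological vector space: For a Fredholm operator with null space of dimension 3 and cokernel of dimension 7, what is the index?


The Fredholm index is defined as ind(T) = dim(ker T) - dim(coker T)
= 3 - 7
= -4

-4


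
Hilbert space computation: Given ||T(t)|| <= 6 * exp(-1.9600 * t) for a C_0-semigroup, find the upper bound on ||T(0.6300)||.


||T(0.6300)|| <= 6 * exp(-1.9600 * 0.6300)
= 6 * exp(-1.2348)
= 6 * 0.2909
= 1.7454

1.7454


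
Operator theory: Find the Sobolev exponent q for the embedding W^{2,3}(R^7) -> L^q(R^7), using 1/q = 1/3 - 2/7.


Using the Sobolev embedding formula: 1/q = 1/p - k/n
1/q = 1/3 - 2/7 = 1/21
q = 1/(1/21) = 21

21.0000


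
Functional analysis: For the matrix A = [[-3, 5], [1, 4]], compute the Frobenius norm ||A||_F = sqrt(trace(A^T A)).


||A||_F^2 = sum a_ij^2
= (-3)^2 + 5^2 + 1^2 + 4^2
= 9 + 25 + 1 + 16 = 51
||A||_F = sqrt(51) = 7.1414

7.1414


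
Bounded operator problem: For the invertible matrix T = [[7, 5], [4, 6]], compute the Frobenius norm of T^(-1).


det(T) = 7*6 - 5*4 = 22
T^(-1) = (1/22) * [[6, -5], [-4, 7]] = [[0.2727, -0.2273], [-0.1818, 0.3182]]
||T^(-1)||_F^2 = 0.2727^2 + (-0.2273)^2 + (-0.1818)^2 + 0.3182^2 = 0.2603
||T^(-1)||_F = sqrt(0.2603) = 0.5102

0.5102


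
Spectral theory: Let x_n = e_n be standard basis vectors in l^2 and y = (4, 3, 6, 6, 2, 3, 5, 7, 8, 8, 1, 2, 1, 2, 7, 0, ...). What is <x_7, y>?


x_7 = e_7 is the standard basis vector with 1 in position 7.
<x_7, y> = y_7 = 5
As n -> infinity, <x_n, y> -> 0, confirming weak convergence of (x_n) to 0.

5


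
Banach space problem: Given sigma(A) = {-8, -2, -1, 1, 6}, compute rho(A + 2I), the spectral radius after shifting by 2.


Spectrum of A + 2I = {-6, 0, 1, 3, 8}
Spectral radius = max |lambda| over the shifted spectrum
= max(6, 0, 1, 3, 8) = 8

8


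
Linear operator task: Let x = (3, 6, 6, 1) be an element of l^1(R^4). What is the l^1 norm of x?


The l^1 norm equals the sum of absolute values of all components.
||x||_1 = 3 + 6 + 6 + 1
= 16

16.0000


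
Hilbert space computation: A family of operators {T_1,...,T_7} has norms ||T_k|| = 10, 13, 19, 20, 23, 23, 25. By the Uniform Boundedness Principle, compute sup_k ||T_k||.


By the Uniform Boundedness Principle, the supremum of norms is finite.
sup_k ||T_k|| = max(10, 13, 19, 20, 23, 23, 25) = 25

25


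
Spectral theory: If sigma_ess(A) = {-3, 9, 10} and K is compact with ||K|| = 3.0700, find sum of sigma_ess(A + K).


By Weyl's theorem, the essential spectrum is invariant under compact perturbations.
sigma_ess(A + K) = sigma_ess(A) = {-3, 9, 10}
Sum = -3 + 9 + 10 = 16

16


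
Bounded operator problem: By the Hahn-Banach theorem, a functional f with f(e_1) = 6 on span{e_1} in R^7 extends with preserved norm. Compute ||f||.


The norm of f is given by ||f|| = sup_{||x||=1} |f(x)|.
On span{e_1}, ||e_1|| = 1, so ||f|| = |f(e_1)| / ||e_1||
= |6| / 1 = 6.0000

6.0000


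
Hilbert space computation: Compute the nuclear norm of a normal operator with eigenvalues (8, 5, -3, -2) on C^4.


For a normal operator, singular values equal |eigenvalues|.
Trace norm = sum |lambda_i| = 8 + 5 + 3 + 2
= 18

18


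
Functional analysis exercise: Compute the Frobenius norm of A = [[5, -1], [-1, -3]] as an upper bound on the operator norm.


||A||_F^2 = sum a_ij^2
= 5^2 + (-1)^2 + (-1)^2 + (-3)^2
= 25 + 1 + 1 + 9 = 36
||A||_F = sqrt(36) = 6.0000

6.0000


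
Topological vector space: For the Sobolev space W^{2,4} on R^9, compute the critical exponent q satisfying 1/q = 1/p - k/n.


Using the Sobolev embedding formula: 1/q = 1/p - k/n
1/q = 1/4 - 2/9 = 1/36
q = 1/(1/36) = 36

36.0000


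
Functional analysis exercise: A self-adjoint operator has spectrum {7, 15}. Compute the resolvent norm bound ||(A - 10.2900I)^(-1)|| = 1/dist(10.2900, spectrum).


dist(10.2900, {7, 15}) = min(|10.2900 - 7|, |10.2900 - 15|)
= min(3.2900, 4.7100) = 3.2900
Resolvent bound = 1/3.2900 = 0.3040

0.3040


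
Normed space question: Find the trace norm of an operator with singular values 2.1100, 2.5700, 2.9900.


The nuclear norm is the sum of all singular values.
||T||_1 = 2.1100 + 2.5700 + 2.9900
= 7.6700

7.6700


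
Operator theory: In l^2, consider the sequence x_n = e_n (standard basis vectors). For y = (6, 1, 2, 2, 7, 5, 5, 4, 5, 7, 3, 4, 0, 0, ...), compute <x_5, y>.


x_5 = e_5 is the standard basis vector with 1 in position 5.
<x_5, y> = y_5 = 7
As n -> infinity, <x_n, y> -> 0, confirming weak convergence of (x_n) to 0.

7


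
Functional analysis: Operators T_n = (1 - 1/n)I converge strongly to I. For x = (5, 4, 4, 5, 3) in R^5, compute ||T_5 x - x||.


T_5 x - x = (1 - 1/5)x - x = -x/5
||x|| = sqrt(91) = 9.5394
||T_5 x - x|| = ||x||/5 = 9.5394/5 = 1.9079

1.9079


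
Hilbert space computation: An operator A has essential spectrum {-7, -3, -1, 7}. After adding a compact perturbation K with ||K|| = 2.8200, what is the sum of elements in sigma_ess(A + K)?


By Weyl's theorem, the essential spectrum is invariant under compact perturbations.
sigma_ess(A + K) = sigma_ess(A) = {-7, -3, -1, 7}
Sum = -7 + -3 + -1 + 7 = -4

-4


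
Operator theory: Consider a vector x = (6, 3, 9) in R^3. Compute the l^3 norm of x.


The l^3 norm = (sum |x_i|^3)^(1/3)
Sum of 3th powers = 216 + 27 + 729 = 972
||x||_3 = (972)^(1/3) = 9.9058

9.9058


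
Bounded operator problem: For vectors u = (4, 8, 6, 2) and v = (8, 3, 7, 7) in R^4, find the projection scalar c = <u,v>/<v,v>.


Computing <u,v> = 4*8 + 8*3 + 6*7 + 2*7 = 112
Computing <v,v> = 8^2 + 3^2 + 7^2 + 7^2 = 171
Projection coefficient = 112/171 = 0.6550

0.6550


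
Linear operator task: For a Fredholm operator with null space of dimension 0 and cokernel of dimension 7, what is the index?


The Fredholm index is defined as ind(T) = dim(ker T) - dim(coker T)
= 0 - 7
= -7

-7


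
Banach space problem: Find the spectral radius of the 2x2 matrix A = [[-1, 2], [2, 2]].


For a 2x2 matrix, eigenvalues satisfy lambda^2 - (trace)*lambda + det = 0
trace = -1 + 2 = 1
det = -1*2 - 2*2 = -6
discriminant = 1^2 - 4*(-6) = 25
spectral radius = max |eigenvalue| = 3.0000

3.0000


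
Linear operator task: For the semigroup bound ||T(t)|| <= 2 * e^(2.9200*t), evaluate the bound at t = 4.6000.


||T(4.6000)|| <= 2 * exp(2.9200 * 4.6000)
= 2 * exp(13.4320)
= 2 * 681464.8831
= 1.3629e+06

1.3629e+06


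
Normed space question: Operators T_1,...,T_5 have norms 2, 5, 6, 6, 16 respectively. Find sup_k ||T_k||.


By the Uniform Boundedness Principle, the supremum of norms is finite.
sup_k ||T_k|| = max(2, 5, 6, 6, 16) = 16

16


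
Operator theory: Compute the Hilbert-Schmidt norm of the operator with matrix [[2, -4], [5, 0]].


The Hilbert-Schmidt norm is sqrt(sum of squares of all entries).
Sum of squares = 2^2 + (-4)^2 + 5^2 + 0^2
= 4 + 16 + 25 + 0 = 45
||T||_HS = sqrt(45) = 6.7082

6.7082


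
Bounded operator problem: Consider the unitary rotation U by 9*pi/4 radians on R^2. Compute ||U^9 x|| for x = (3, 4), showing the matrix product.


U is a rotation by theta = 9*pi/4
U^9 = rotation by 9*theta = 81*pi/4 = 1*pi/4 (mod 2*pi)
cos(1*pi/4) = 0.7071, sin(1*pi/4) = 0.7071
U^9 x = (0.7071 * 3 - 0.7071 * 4, 0.7071 * 3 + 0.7071 * 4)
= (-0.7071, 4.9497)
||U^9 x|| = sqrt((-0.7071)^2 + 4.9497^2) = sqrt(25.0000) = 5.0000

5.0000


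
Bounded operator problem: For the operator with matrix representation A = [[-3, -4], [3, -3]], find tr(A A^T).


trace(A * A^T) = sum of squares of all entries
= (-3)^2 + (-4)^2 + 3^2 + (-3)^2
= 9 + 16 + 9 + 9
= 43

43


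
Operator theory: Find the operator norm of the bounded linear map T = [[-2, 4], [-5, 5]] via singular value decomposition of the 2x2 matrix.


A^T A = [[29, -33], [-33, 41]]
trace(A^T A) = 70, det(A^T A) = 100
discriminant = 70^2 - 4*100 = 4500
Largest eigenvalue of A^T A = (trace + sqrt(disc))/2 = 68.5410
||T|| = sqrt(68.5410) = 8.2790

8.2790


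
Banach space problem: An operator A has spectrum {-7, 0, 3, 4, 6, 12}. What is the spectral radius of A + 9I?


Spectrum of A + 9I = {2, 9, 12, 13, 15, 21}
Spectral radius = max |lambda| over the shifted spectrum
= max(2, 9, 12, 13, 15, 21) = 21

21


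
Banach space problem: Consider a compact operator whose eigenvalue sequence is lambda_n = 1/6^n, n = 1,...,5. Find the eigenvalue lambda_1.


The eigenvalue formula gives lambda_1 = 1/6^1
= 1/6
= 0.1667

0.1667


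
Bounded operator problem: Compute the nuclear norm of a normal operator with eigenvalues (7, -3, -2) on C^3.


For a normal operator, singular values equal |eigenvalues|.
Trace norm = sum |lambda_i| = 7 + 3 + 2
= 12

12


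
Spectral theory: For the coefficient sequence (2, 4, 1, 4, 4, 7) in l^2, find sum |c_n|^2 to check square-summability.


sum |c_n|^2 = 2^2 + 4^2 + 1^2 + 4^2 + 4^2 + 7^2
= 4 + 16 + 1 + 16 + 16 + 49
= 102

102


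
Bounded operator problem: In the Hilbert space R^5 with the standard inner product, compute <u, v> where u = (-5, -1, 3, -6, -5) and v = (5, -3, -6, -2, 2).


Computing the standard inner product <u, v> = sum u_i * v_i
= -5*5 + -1*-3 + 3*-6 + -6*-2 + -5*2
= -25 + 3 + -18 + 12 + -10
= -38

-38


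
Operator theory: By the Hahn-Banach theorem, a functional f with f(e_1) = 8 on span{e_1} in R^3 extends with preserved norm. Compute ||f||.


The norm of f is given by ||f|| = sup_{||x||=1} |f(x)|.
On span{e_1}, ||e_1|| = 1, so ||f|| = |f(e_1)| / ||e_1||
= |8| / 1 = 8.0000

8.0000


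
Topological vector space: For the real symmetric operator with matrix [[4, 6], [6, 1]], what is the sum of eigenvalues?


For a self-adjoint (symmetric) matrix, the eigenvalues are real.
The sum of eigenvalues equals the trace of the matrix.
trace = 4 + 1 = 5

5


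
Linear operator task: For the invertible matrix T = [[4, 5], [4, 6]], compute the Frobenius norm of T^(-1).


det(T) = 4*6 - 5*4 = 4
T^(-1) = (1/4) * [[6, -5], [-4, 4]] = [[1.5000, -1.2500], [-1.0000, 1.0000]]
||T^(-1)||_F^2 = 1.5000^2 + (-1.2500)^2 + (-1.0000)^2 + 1.0000^2 = 5.8125
||T^(-1)||_F = sqrt(5.8125) = 2.4109

2.4109


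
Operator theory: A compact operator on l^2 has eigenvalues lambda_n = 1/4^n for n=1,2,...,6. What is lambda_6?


The eigenvalue formula gives lambda_6 = 1/4^6
= 1/4096
= 2.4414e-04

2.4414e-04


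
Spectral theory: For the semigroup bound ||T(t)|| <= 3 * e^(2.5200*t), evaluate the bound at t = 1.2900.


||T(1.2900)|| <= 3 * exp(2.5200 * 1.2900)
= 3 * exp(3.2508)
= 3 * 25.8110
= 77.4329

77.4329


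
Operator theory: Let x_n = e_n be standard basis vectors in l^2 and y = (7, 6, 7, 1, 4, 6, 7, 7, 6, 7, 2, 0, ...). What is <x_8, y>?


x_8 = e_8 is the standard basis vector with 1 in position 8.
<x_8, y> = y_8 = 7
As n -> infinity, <x_n, y> -> 0, confirming weak convergence of (x_n) to 0.

7


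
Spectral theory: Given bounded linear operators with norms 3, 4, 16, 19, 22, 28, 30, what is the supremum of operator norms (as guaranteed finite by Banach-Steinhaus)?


By the Uniform Boundedness Principle, the supremum of norms is finite.
sup_k ||T_k|| = max(3, 4, 16, 19, 22, 28, 30) = 30

30


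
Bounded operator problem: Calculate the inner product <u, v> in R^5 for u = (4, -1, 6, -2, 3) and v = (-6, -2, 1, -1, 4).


Computing the standard inner product <u, v> = sum u_i * v_i
= 4*-6 + -1*-2 + 6*1 + -2*-1 + 3*4
= -24 + 2 + 6 + 2 + 12
= -2

-2


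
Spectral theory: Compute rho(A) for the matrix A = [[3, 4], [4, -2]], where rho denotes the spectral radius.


For a 2x2 matrix, eigenvalues satisfy lambda^2 - (trace)*lambda + det = 0
trace = 3 + -2 = 1
det = 3*-2 - 4*4 = -22
discriminant = 1^2 - 4*(-22) = 89
spectral radius = max |eigenvalue| = 5.2170

5.2170


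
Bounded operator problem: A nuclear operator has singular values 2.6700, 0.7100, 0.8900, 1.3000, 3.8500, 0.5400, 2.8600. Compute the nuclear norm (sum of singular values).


The nuclear norm is the sum of all singular values.
||T||_1 = 2.6700 + 0.7100 + 0.8900 + 1.3000 + 3.8500 + 0.5400 + 2.8600
= 12.8200

12.8200


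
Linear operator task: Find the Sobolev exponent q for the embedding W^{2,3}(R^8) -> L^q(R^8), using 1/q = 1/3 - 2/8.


Using the Sobolev embedding formula: 1/q = 1/p - k/n
1/q = 1/3 - 2/8 = 1/12
q = 1/(1/12) = 12

12.0000


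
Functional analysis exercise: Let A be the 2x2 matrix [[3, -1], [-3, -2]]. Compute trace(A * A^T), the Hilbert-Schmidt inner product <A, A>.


trace(A * A^T) = sum of squares of all entries
= 3^2 + (-1)^2 + (-3)^2 + (-2)^2
= 9 + 1 + 9 + 4
= 23

23


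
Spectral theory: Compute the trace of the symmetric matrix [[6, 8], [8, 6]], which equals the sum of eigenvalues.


For a self-adjoint (symmetric) matrix, the eigenvalues are real.
The sum of eigenvalues equals the trace of the matrix.
trace = 6 + 6 = 12

12


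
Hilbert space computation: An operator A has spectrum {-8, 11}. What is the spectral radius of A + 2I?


Spectrum of A + 2I = {-6, 13}
Spectral radius = max |lambda| over the shifted spectrum
= max(6, 13) = 13

13


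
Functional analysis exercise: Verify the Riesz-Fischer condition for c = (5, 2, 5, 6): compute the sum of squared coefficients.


sum |c_n|^2 = 5^2 + 2^2 + 5^2 + 6^2
= 25 + 4 + 25 + 36
= 90

90


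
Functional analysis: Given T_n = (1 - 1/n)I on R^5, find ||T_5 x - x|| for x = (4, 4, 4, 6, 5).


T_5 x - x = (1 - 1/5)x - x = -x/5
||x|| = sqrt(109) = 10.4403
||T_5 x - x|| = ||x||/5 = 10.4403/5 = 2.0881

2.0881


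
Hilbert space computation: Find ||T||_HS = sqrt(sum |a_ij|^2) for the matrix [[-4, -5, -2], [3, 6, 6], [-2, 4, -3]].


The Hilbert-Schmidt norm is sqrt(sum of squares of all entries).
Sum of squares = (-4)^2 + (-5)^2 + (-2)^2 + 3^2 + 6^2 + 6^2 + (-2)^2 + 4^2 + (-3)^2
= 16 + 25 + 4 + 9 + 36 + 36 + 4 + 16 + 9 = 155
||T||_HS = sqrt(155) = 12.4499

12.4499


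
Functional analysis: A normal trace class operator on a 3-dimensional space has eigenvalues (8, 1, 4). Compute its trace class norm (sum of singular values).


For a normal operator, singular values equal |eigenvalues|.
Trace norm = sum |lambda_i| = 8 + 1 + 4
= 13

13


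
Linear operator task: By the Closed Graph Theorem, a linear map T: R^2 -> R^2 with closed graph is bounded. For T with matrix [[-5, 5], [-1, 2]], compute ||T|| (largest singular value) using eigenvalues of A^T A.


A^T A = [[26, -27], [-27, 29]]
trace(A^T A) = 55, det(A^T A) = 25
discriminant = 55^2 - 4*25 = 2925
Largest eigenvalue of A^T A = (trace + sqrt(disc))/2 = 54.5416
||T|| = sqrt(54.5416) = 7.3852

7.3852


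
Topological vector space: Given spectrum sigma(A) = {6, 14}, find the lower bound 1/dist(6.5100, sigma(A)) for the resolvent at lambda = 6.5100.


dist(6.5100, {6, 14}) = min(|6.5100 - 6|, |6.5100 - 14|)
= min(0.5100, 7.4900) = 0.5100
Resolvent bound = 1/0.5100 = 1.9608

1.9608


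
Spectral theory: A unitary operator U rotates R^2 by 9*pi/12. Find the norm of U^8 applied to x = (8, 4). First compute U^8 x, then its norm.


U is a rotation by theta = 9*pi/12
U^8 = rotation by 8*theta = 72*pi/12 = 0*pi/12 (mod 2*pi)
cos(0*pi/12) = 1.0000, sin(0*pi/12) = 0.0000
U^8 x = (1.0000 * 8 - 0.0000 * 4, 0.0000 * 8 + 1.0000 * 4)
= (8.0000, 4.0000)
||U^8 x|| = sqrt(8.0000^2 + 4.0000^2) = sqrt(80.0000) = 8.9443

8.9443


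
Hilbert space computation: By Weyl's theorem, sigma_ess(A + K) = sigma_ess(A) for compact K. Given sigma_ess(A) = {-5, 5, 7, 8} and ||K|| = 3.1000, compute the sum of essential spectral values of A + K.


By Weyl's theorem, the essential spectrum is invariant under compact perturbations.
sigma_ess(A + K) = sigma_ess(A) = {-5, 5, 7, 8}
Sum = -5 + 5 + 7 + 8 = 15

15


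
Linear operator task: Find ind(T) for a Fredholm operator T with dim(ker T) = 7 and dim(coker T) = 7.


The Fredholm index is defined as ind(T) = dim(ker T) - dim(coker T)
= 7 - 7
= 0

0


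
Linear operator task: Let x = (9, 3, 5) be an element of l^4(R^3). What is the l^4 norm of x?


The l^4 norm = (sum |x_i|^4)^(1/4)
Sum of 4th powers = 6561 + 81 + 625 = 7267
||x||_4 = (7267)^(1/4) = 9.2329

9.2329


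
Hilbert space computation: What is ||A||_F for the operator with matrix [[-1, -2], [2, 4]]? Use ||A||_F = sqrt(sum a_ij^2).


||A||_F^2 = sum a_ij^2
= (-1)^2 + (-2)^2 + 2^2 + 4^2
= 1 + 4 + 4 + 16 = 25
||A||_F = sqrt(25) = 5.0000

5.0000


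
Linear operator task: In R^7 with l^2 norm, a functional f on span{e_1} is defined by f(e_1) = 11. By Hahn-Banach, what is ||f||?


The norm of f is given by ||f|| = sup_{||x||=1} |f(x)|.
On span{e_1}, ||e_1|| = 1, so ||f|| = |f(e_1)| / ||e_1||
= |11| / 1 = 11.0000

11.0000


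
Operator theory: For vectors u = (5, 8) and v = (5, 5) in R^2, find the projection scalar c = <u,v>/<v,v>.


Computing <u,v> = 5*5 + 8*5 = 65
Computing <v,v> = 5^2 + 5^2 = 50
Projection coefficient = 65/50 = 1.3000

1.3000


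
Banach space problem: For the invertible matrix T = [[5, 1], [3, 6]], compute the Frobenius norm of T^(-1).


det(T) = 5*6 - 1*3 = 27
T^(-1) = (1/27) * [[6, -1], [-3, 5]] = [[0.2222, -0.0370], [-0.1111, 0.1852]]
||T^(-1)||_F^2 = 0.2222^2 + (-0.0370)^2 + (-0.1111)^2 + 0.1852^2 = 0.0974
||T^(-1)||_F = sqrt(0.0974) = 0.3121

0.3121


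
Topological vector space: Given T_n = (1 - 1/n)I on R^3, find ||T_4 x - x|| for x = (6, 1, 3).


T_4 x - x = (1 - 1/4)x - x = -x/4
||x|| = sqrt(46) = 6.7823
||T_4 x - x|| = ||x||/4 = 6.7823/4 = 1.6956

1.6956


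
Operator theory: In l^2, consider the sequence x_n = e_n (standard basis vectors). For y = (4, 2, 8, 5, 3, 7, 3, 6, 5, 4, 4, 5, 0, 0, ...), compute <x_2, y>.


x_2 = e_2 is the standard basis vector with 1 in position 2.
<x_2, y> = y_2 = 2
As n -> infinity, <x_n, y> -> 0, confirming weak convergence of (x_n) to 0.

2


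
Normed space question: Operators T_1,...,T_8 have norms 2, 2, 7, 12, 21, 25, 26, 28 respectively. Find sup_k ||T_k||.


By the Uniform Boundedness Principle, the supremum of norms is finite.
sup_k ||T_k|| = max(2, 2, 7, 12, 21, 25, 26, 28) = 28

28


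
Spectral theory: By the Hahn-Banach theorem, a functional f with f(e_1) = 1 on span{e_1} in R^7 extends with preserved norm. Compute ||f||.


The norm of f is given by ||f|| = sup_{||x||=1} |f(x)|.
On span{e_1}, ||e_1|| = 1, so ||f|| = |f(e_1)| / ||e_1||
= |1| / 1 = 1.0000

1.0000


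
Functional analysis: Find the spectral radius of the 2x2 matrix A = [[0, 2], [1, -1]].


For a 2x2 matrix, eigenvalues satisfy lambda^2 - (trace)*lambda + det = 0
trace = 0 + -1 = -1
det = 0*-1 - 2*1 = -2
discriminant = (-1)^2 - 4*(-2) = 9
spectral radius = max |eigenvalue| = 2.0000

2.0000


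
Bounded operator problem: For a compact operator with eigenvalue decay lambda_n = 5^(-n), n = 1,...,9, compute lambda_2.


The eigenvalue formula gives lambda_2 = 1/5^2
= 1/25
= 0.0400

0.0400


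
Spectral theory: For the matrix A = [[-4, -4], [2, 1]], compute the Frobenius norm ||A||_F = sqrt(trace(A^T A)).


||A||_F^2 = sum a_ij^2
= (-4)^2 + (-4)^2 + 2^2 + 1^2
= 16 + 16 + 4 + 1 = 37
||A||_F = sqrt(37) = 6.0828

6.0828


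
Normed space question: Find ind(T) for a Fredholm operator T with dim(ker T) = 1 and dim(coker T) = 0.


The Fredholm index is defined as ind(T) = dim(ker T) - dim(coker T)
= 1 - 0
= 1

1


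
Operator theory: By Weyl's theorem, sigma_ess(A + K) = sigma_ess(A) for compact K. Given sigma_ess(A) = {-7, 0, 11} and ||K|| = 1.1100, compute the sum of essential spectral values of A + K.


By Weyl's theorem, the essential spectrum is invariant under compact perturbations.
sigma_ess(A + K) = sigma_ess(A) = {-7, 0, 11}
Sum = -7 + 0 + 11 = 4

4


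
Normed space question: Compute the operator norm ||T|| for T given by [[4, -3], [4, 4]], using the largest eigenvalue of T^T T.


A^T A = [[32, 4], [4, 25]]
trace(A^T A) = 57, det(A^T A) = 784
discriminant = 57^2 - 4*784 = 113
Largest eigenvalue of A^T A = (trace + sqrt(disc))/2 = 33.8151
||T|| = sqrt(33.8151) = 5.8151

5.8151


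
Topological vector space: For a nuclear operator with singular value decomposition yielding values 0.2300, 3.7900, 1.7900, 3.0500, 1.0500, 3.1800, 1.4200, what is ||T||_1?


The nuclear norm is the sum of all singular values.
||T||_1 = 0.2300 + 3.7900 + 1.7900 + 3.0500 + 1.0500 + 3.1800 + 1.4200
= 14.5100

14.5100


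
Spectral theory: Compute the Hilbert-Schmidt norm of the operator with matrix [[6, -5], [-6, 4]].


The Hilbert-Schmidt norm is sqrt(sum of squares of all entries).
Sum of squares = 6^2 + (-5)^2 + (-6)^2 + 4^2
= 36 + 25 + 36 + 16 = 113
||T||_HS = sqrt(113) = 10.6301

10.6301


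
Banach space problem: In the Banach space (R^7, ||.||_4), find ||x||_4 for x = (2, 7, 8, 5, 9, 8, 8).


The l^4 norm = (sum |x_i|^4)^(1/4)
Sum of 4th powers = 16 + 2401 + 4096 + 625 + 6561 + 4096 + 4096 = 21891
||x||_4 = (21891)^(1/4) = 12.1637

12.1637


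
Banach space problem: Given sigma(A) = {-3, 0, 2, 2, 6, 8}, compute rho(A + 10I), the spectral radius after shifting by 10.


Spectrum of A + 10I = {7, 10, 12, 12, 16, 18}
Spectral radius = max |lambda| over the shifted spectrum
= max(7, 10, 12, 12, 16, 18) = 18

18


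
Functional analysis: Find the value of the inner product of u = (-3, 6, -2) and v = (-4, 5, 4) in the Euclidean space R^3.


Computing the standard inner product <u, v> = sum u_i * v_i
= -3*-4 + 6*5 + -2*4
= 12 + 30 + -8
= 34

34


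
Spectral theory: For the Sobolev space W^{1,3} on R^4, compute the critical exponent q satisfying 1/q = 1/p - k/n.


Using the Sobolev embedding formula: 1/q = 1/p - k/n
1/q = 1/3 - 1/4 = 1/12
q = 1/(1/12) = 12

12.0000


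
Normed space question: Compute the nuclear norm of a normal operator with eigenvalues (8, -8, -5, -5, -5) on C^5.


For a normal operator, singular values equal |eigenvalues|.
Trace norm = sum |lambda_i| = 8 + 8 + 5 + 5 + 5
= 31

31
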